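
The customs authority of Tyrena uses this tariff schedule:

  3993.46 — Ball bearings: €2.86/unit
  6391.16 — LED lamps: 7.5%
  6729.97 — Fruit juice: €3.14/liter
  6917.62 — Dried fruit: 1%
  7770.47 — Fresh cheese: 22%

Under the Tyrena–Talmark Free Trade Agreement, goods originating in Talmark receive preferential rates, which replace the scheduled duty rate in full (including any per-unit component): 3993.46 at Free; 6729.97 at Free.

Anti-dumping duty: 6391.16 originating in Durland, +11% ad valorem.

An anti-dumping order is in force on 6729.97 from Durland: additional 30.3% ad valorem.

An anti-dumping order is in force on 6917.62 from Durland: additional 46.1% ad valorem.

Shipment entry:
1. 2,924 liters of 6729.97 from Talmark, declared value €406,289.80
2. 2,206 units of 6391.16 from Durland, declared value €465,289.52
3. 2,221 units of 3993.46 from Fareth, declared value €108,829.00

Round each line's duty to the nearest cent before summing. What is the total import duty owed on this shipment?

€92,430.62

Line 1 (6729.97, Talmark, 2,924 liters, €406,289.80):
Base rate for 6729.97 is €3.14/liter.
Origin Talmark qualifies under the Tyrena–Talmark agreement and 6729.97 is covered: preferential rate Free applies instead.
The additional-duty order on 6729.97 targets Durland, not Talmark; it does not apply.
Duty = €406,289.80 × 0% = €0.00.
Line 2 (6391.16, Durland, 2,206 units, €465,289.52):
Base rate for 6391.16 is 7.5%.
Additional duty on 6391.16 from Durland: +11%. Applied ad valorem rate: 7.5% + 11% = 18.5%.
Duty = €465,289.52 × 18.5% = €86,078.56.
Line 3 (3993.46, Fareth, 2,221 units, €108,829.00):
Base rate for 3993.46 is €2.86/unit.
3993.46 has an FTA preferential rate, but origin Fareth is not Talmark; base rate stands.
Duty = 2,221 × €2.86 = €6,352.06.
Total = €0.00 + €86,078.56 + €6,352.06 = €92,430.62.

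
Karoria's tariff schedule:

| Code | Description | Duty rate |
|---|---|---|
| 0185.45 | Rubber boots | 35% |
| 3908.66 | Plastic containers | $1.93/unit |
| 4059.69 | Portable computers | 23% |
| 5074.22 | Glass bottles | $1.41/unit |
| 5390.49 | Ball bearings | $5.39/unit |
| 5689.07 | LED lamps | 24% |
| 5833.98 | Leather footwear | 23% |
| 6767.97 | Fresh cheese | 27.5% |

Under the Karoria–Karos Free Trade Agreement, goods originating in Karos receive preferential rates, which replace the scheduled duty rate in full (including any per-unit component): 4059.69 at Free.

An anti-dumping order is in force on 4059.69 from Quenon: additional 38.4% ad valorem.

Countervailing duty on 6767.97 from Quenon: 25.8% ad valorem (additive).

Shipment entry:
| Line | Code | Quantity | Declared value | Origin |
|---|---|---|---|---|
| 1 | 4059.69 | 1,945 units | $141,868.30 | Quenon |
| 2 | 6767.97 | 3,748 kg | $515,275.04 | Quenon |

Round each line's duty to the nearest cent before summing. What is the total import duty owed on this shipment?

Line 1 (4059.69, Quenon, 1,945 units, $141,868.30):
Base rate for 4059.69 is 23%.
4059.69 has an FTA preferential rate, but origin Quenon is not Karos; base rate stands.
Additional duty on 4059.69 from Quenon: +38.4%. Applied ad valorem rate: 23% + 38.4% = 61.4%.
Duty = $141,868.30 × 61.4% = $87,107.14.
Line 2 (6767.97, Quenon, 3,748 kg, $515,275.04):
Base rate for 6767.97 is 27.5%.
Additional duty on 6767.97 from Quenon: +25.8%. Applied ad valorem rate: 27.5% + 25.8% = 53.3%.
Duty = $515,275.04 × 53.3% = $274,641.60.
Total = $87,107.14 + $274,641.60 = $361,748.74.

$361,748.74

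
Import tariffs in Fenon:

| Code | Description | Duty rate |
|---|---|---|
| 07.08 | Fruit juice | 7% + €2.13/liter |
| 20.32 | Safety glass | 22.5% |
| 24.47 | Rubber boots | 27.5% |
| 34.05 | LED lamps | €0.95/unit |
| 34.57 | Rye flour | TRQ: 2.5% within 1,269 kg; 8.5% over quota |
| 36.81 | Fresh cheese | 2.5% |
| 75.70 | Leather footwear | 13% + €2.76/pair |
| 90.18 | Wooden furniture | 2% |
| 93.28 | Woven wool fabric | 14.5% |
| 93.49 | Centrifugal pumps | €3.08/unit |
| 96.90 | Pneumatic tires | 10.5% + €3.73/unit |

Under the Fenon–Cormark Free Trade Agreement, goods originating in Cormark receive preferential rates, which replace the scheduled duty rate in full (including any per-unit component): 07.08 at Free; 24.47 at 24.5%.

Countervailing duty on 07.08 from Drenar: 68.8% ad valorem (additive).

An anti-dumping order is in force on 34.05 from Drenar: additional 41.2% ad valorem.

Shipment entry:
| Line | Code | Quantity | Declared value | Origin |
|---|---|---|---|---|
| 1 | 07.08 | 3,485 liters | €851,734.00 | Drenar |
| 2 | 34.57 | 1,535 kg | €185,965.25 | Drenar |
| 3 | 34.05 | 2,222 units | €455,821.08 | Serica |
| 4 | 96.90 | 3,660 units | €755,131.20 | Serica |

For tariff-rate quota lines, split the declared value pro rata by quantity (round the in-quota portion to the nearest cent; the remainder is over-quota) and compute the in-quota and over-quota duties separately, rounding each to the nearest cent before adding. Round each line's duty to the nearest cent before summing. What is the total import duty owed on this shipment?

Line 1 (07.08, Drenar, 3,485 liters, €851,734.00):
Base rate for 07.08 is 7% + €2.13/liter.
07.08 has an FTA preferential rate, but origin Drenar is not Cormark; base rate stands.
Additional duty on 07.08 from Drenar: +68.8%. Applied ad valorem rate: 7% + 68.8% = 75.8%.
Duty = €851,734.00 × 75.8% + 3,485 × €2.13 = €653,037.42.
Line 2 (34.57, Drenar, 1,535 kg, €185,965.25):
Code 34.57 is under a tariff-rate quota (threshold 1,269 kg). In-quota: 1,269 kg at 2.5%; over-quota: 266 kg at 8.5%.
Pro-rata value split: in-quota = €185,965.25 × 1,269/1,535 = €153,739.35; over-quota = €185,965.25 − €153,739.35 = €32,225.90.
In-quota duty = €153,739.35 × 2.5% = €3,843.48. Over-quota duty = €32,225.90 × 8.5% = €2,739.20.
Line duty = €3,843.48 + €2,739.20 = €6,582.68.
Line 3 (34.05, Serica, 2,222 units, €455,821.08):
Base rate for 34.05 is €0.95/unit.
The additional-duty order on 34.05 targets Drenar, not Serica; it does not apply.
Duty = 2,222 × €0.95 = €2,110.90.
Line 4 (96.90, Serica, 3,660 units, €755,131.20):
Base rate for 96.90 is 10.5% + €3.73/unit.
Duty = €755,131.20 × 10.5% + 3,660 × €3.73 = €92,940.58.
Total = €653,037.42 + €6,582.68 + €2,110.90 + €92,940.58 = €754,671.58.

€754,671.58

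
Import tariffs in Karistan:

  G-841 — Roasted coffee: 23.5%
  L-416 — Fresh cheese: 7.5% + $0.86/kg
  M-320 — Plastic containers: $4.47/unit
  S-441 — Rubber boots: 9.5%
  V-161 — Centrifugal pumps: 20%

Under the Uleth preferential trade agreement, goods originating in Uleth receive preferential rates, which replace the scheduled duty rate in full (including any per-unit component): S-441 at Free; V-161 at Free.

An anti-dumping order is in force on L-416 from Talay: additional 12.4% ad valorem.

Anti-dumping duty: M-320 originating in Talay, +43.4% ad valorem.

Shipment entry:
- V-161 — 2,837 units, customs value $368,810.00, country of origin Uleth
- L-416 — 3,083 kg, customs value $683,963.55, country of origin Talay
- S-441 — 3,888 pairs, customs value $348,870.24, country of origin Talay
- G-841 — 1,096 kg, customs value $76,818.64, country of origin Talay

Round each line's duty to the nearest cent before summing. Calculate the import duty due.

$189,955.18

Line 1 (V-161, Uleth, 2,837 units, $368,810.00):
Base rate for V-161 is 20%.
Origin Uleth qualifies under the Karistan–Uleth agreement and V-161 is covered: preferential rate Free applies instead.
Duty = $368,810.00 × 0% = $0.00.
Line 2 (L-416, Talay, 3,083 kg, $683,963.55):
Base rate for L-416 is 7.5% + $0.86/kg.
Additional duty on L-416 from Talay: +12.4%. Applied ad valorem rate: 7.5% + 12.4% = 19.9%.
Duty = $683,963.55 × 19.9% + 3,083 × $0.86 = $138,760.13.
Line 3 (S-441, Talay, 3,888 pairs, $348,870.24):
Base rate for S-441 is 9.5%.
S-441 has an FTA preferential rate, but origin Talay is not Uleth; base rate stands.
Duty = $348,870.24 × 9.5% = $33,142.67.
Line 4 (G-841, Talay, 1,096 kg, $76,818.64):
Base rate for G-841 is 23.5%.
Duty = $76,818.64 × 23.5% = $18,052.38.
Total = $0.00 + $138,760.13 + $33,142.67 + $18,052.38 = $189,955.18.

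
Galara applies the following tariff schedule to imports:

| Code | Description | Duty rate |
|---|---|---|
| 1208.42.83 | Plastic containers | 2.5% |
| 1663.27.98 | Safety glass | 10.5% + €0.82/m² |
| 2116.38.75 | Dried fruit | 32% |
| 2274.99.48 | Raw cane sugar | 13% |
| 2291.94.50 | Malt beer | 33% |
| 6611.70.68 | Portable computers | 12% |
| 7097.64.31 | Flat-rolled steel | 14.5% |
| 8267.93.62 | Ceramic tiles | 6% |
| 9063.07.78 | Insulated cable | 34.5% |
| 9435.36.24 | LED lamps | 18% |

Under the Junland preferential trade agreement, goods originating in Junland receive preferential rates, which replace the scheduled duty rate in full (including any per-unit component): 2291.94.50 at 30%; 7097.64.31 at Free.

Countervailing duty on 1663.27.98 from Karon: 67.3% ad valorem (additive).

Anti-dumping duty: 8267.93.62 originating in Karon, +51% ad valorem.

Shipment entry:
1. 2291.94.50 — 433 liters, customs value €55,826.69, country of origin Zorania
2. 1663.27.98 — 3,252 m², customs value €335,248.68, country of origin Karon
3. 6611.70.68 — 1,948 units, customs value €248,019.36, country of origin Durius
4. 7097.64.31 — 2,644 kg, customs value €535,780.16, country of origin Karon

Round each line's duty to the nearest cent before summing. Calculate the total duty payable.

Line 1 (2291.94.50, Zorania, 433 liters, €55,826.69):
Base rate for 2291.94.50 is 33%.
2291.94.50 has an FTA preferential rate, but origin Zorania is not Junland; base rate stands.
Duty = €55,826.69 × 33% = €18,422.81.
Line 2 (1663.27.98, Karon, 3,252 m², €335,248.68):
Base rate for 1663.27.98 is 10.5% + €0.82/m².
Additional duty on 1663.27.98 from Karon: +67.3%. Applied ad valorem rate: 10.5% + 67.3% = 77.8%.
Duty = €335,248.68 × 77.8% + 3,252 × €0.82 = €263,490.11.
Line 3 (6611.70.68, Durius, 1,948 units, €248,019.36):
Base rate for 6611.70.68 is 12%.
Duty = €248,019.36 × 12% = €29,762.32.
Line 4 (7097.64.31, Karon, 2,644 kg, €535,780.16):
Base rate for 7097.64.31 is 14.5%.
7097.64.31 has an FTA preferential rate, but origin Karon is not Junland; base rate stands.
Duty = €535,780.16 × 14.5% = €77,688.12.
Total = €18,422.81 + €263,490.11 + €29,762.32 + €77,688.12 = €389,363.36.

€389,363.36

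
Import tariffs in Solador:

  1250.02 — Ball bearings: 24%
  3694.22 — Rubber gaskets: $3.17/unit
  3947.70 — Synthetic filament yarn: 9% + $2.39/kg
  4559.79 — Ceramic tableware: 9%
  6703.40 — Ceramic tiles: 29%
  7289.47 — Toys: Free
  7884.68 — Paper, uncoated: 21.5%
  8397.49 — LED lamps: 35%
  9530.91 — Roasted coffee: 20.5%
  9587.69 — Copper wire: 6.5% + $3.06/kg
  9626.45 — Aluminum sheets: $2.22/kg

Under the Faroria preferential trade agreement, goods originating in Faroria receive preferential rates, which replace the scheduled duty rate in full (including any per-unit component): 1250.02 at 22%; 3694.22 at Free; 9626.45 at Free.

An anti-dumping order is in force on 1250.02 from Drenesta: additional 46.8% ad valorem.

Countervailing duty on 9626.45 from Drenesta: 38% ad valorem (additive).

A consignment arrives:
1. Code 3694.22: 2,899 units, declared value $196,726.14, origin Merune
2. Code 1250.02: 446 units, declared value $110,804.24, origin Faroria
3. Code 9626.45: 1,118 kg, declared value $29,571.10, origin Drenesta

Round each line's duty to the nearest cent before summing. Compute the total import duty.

$47,285.74

Line 1 (3694.22, Merune, 2,899 units, $196,726.14):
Base rate for 3694.22 is $3.17/unit.
3694.22 has an FTA preferential rate, but origin Merune is not Faroria; base rate stands.
Duty = 2,899 × $3.17 = $9,189.83.
Line 2 (1250.02, Faroria, 446 units, $110,804.24):
Base rate for 1250.02 is 24%.
Origin Faroria qualifies under the Solador–Faroria agreement and 1250.02 is covered: preferential rate 22% applies instead.
The additional-duty order on 1250.02 targets Drenesta, not Faroria; it does not apply.
Duty = $110,804.24 × 22% = $24,376.93.
Line 3 (9626.45, Drenesta, 1,118 kg, $29,571.10):
Base rate for 9626.45 is $2.22/kg.
9626.45 has an FTA preferential rate, but origin Drenesta is not Faroria; base rate stands.
Additional duty on 9626.45 from Drenesta: +38% ad valorem. Applied ad valorem rate = 38%.
Duty = $29,571.10 × 38% + 1,118 × $2.22 = $13,718.98.
Total = $9,189.83 + $24,376.93 + $13,718.98 = $47,285.74.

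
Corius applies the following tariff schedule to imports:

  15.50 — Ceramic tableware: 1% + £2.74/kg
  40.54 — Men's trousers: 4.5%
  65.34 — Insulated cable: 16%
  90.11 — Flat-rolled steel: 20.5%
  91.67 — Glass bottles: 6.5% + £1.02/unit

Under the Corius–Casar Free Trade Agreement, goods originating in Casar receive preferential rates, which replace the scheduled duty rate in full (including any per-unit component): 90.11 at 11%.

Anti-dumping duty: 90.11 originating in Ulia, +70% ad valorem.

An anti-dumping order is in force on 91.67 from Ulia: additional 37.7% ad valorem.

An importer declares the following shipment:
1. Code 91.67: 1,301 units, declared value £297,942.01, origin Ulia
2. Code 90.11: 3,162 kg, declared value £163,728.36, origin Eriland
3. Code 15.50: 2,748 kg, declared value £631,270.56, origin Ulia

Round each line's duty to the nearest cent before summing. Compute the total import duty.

Line 1 (91.67, Ulia, 1,301 units, £297,942.01):
Base rate for 91.67 is 6.5% + £1.02/unit.
Additional duty on 91.67 from Ulia: +37.7%. Applied ad valorem rate: 6.5% + 37.7% = 44.2%.
Duty = £297,942.01 × 44.2% + 1,301 × £1.02 = £133,017.39.
Line 2 (90.11, Eriland, 3,162 kg, £163,728.36):
Base rate for 90.11 is 20.5%.
90.11 has an FTA preferential rate, but origin Eriland is not Casar; base rate stands.
The additional-duty order on 90.11 targets Ulia, not Eriland; it does not apply.
Duty = £163,728.36 × 20.5% = £33,564.31.
Line 3 (15.50, Ulia, 2,748 kg, £631,270.56):
Base rate for 15.50 is 1% + £2.74/kg.
Duty = £631,270.56 × 1% + 2,748 × £2.74 = £13,842.23.
Total = £133,017.39 + £33,564.31 + £13,842.23 = £180,423.93.

£180,423.93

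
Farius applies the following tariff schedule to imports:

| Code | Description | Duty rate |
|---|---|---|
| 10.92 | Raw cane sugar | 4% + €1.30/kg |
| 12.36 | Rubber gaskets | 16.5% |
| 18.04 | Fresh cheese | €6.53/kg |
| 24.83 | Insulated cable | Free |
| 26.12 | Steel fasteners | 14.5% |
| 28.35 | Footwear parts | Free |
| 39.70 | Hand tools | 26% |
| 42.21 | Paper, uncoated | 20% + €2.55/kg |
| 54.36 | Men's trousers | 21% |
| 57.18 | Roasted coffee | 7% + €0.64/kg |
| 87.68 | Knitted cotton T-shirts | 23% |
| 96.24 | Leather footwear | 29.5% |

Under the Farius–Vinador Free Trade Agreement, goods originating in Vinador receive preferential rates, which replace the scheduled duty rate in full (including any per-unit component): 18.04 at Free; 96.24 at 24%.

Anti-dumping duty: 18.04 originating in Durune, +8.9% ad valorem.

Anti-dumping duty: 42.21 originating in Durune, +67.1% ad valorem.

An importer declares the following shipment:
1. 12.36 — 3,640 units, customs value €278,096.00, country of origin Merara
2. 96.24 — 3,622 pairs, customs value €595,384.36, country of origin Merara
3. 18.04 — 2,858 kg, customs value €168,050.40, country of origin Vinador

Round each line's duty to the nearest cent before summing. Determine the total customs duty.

Line 1 (12.36, Merara, 3,640 units, €278,096.00):
Base rate for 12.36 is 16.5%.
Duty = €278,096.00 × 16.5% = €45,885.84.
Line 2 (96.24, Merara, 3,622 pairs, €595,384.36):
Base rate for 96.24 is 29.5%.
96.24 has an FTA preferential rate, but origin Merara is not Vinador; base rate stands.
Duty = €595,384.36 × 29.5% = €175,638.39.
Line 3 (18.04, Vinador, 2,858 kg, €168,050.40):
Base rate for 18.04 is €6.53/kg.
Origin Vinador qualifies under the Farius–Vinador agreement and 18.04 is covered: preferential rate Free applies instead.
The additional-duty order on 18.04 targets Durune, not Vinador; it does not apply.
Duty = €168,050.40 × 0% = €0.00.
Total = €45,885.84 + €175,638.39 + €0.00 = €221,524.23.

€221,524.23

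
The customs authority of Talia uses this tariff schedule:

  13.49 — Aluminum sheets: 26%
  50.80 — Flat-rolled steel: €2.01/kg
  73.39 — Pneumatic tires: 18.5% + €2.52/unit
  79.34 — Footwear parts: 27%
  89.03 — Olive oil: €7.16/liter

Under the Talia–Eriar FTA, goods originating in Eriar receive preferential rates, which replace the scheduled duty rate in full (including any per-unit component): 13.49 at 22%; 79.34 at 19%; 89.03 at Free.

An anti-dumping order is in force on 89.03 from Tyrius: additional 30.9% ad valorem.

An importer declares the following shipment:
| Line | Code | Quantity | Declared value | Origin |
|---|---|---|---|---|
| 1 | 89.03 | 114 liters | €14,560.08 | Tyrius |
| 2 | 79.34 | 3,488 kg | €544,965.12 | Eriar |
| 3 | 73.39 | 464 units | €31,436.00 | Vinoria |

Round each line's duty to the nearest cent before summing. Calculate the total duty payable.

Line 1 (89.03, Tyrius, 114 liters, €14,560.08):
Base rate for 89.03 is €7.16/liter.
89.03 has an FTA preferential rate, but origin Tyrius is not Eriar; base rate stands.
Additional duty on 89.03 from Tyrius: +30.9% ad valorem. Applied ad valorem rate = 30.9%.
Duty = €14,560.08 × 30.9% + 114 × €7.16 = €5,315.30.
Line 2 (79.34, Eriar, 3,488 kg, €544,965.12):
Base rate for 79.34 is 27%.
Origin Eriar qualifies under the Talia–Eriar agreement and 79.34 is covered: preferential rate 19% applies instead.
Duty = €544,965.12 × 19% = €103,543.37.
Line 3 (73.39, Vinoria, 464 units, €31,436.00):
Base rate for 73.39 is 18.5% + €2.52/unit.
Duty = €31,436.00 × 18.5% + 464 × €2.52 = €6,984.94.
Total = €5,315.30 + €103,543.37 + €6,984.94 = €115,843.61.

€115,843.61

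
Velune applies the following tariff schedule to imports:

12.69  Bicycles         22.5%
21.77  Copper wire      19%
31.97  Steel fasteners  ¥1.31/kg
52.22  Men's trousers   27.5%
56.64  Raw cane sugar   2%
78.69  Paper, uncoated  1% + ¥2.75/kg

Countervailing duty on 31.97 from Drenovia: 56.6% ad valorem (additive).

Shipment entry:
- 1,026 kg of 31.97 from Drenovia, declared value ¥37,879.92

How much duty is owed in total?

Line 1 (31.97, Drenovia, 1,026 kg, ¥37,879.92):
Base rate for 31.97 is ¥1.31/kg.
Additional duty on 31.97 from Drenovia: +56.6% ad valorem. Applied ad valorem rate = 56.6%.
Duty = ¥37,879.92 × 56.6% + 1,026 × ¥1.31 = ¥22,784.09.

¥22,784.09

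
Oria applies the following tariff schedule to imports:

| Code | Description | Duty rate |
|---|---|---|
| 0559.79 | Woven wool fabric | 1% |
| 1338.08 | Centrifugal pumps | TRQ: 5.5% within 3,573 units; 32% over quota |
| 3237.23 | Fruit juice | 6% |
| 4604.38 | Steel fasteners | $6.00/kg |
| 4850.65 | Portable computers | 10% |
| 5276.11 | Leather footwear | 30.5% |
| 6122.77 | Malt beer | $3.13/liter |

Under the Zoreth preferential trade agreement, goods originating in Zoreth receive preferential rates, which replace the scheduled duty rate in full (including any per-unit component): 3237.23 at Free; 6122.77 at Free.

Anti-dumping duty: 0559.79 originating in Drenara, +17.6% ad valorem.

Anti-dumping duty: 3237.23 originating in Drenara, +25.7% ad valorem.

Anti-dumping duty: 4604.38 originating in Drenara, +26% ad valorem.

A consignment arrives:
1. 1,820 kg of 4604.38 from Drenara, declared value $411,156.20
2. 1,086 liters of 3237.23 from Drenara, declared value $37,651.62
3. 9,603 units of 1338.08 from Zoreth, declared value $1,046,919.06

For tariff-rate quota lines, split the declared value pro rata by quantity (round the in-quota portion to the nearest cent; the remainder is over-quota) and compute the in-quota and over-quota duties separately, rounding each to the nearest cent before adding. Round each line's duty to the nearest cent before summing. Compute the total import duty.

Line 1 (4604.38, Drenara, 1,820 kg, $411,156.20):
Base rate for 4604.38 is $6.00/kg.
Additional duty on 4604.38 from Drenara: +26% ad valorem. Applied ad valorem rate = 26%.
Duty = $411,156.20 × 26% + 1,820 × $6.00 = $117,820.61.
Line 2 (3237.23, Drenara, 1,086 liters, $37,651.62):
Base rate for 3237.23 is 6%.
3237.23 has an FTA preferential rate, but origin Drenara is not Zoreth; base rate stands.
Additional duty on 3237.23 from Drenara: +25.7%. Applied ad valorem rate: 6% + 25.7% = 31.7%.
Duty = $37,651.62 × 31.7% = $11,935.56.
Line 3 (1338.08, Zoreth, 9,603 units, $1,046,919.06):
Code 1338.08 is under a tariff-rate quota (threshold 3,573 units). In-quota: 3,573 units at 5.5%; over-quota: 6,030 units at 32%.
Pro-rata value split: in-quota = $1,046,919.06 × 3,573/9,603 = $389,528.46; over-quota = $1,046,919.06 − $389,528.46 = $657,390.60.
In-quota duty = $389,528.46 × 5.5% = $21,424.07. Over-quota duty = $657,390.60 × 32% = $210,364.99.
Line duty = $21,424.07 + $210,364.99 = $231,789.06.
Total = $117,820.61 + $11,935.56 + $231,789.06 = $361,545.23.

$361,545.23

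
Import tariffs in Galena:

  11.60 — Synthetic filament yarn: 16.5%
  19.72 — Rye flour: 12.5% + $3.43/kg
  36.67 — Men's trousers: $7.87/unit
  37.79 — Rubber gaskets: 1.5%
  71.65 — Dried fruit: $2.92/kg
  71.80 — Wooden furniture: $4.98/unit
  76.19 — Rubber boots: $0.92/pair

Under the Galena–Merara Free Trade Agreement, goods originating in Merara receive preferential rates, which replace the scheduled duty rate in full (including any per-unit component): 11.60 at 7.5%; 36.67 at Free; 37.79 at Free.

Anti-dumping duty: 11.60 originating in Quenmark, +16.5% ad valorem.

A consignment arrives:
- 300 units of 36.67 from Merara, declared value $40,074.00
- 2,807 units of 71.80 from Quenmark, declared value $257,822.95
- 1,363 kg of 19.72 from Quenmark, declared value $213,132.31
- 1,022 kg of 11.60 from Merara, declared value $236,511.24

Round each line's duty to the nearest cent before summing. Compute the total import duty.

$63,033.83

Line 1 (36.67, Merara, 300 units, $40,074.00):
Base rate for 36.67 is $7.87/unit.
Origin Merara qualifies under the Galena–Merara agreement and 36.67 is covered: preferential rate Free applies instead.
Duty = $40,074.00 × 0% = $0.00.
Line 2 (71.80, Quenmark, 2,807 units, $257,822.95):
Base rate for 71.80 is $4.98/unit.
Duty = 2,807 × $4.98 = $13,978.86.
Line 3 (19.72, Quenmark, 1,363 kg, $213,132.31):
Base rate for 19.72 is 12.5% + $3.43/kg.
Duty = $213,132.31 × 12.5% + 1,363 × $3.43 = $31,316.63.
Line 4 (11.60, Merara, 1,022 kg, $236,511.24):
Base rate for 11.60 is 16.5%.
Origin Merara qualifies under the Galena–Merara agreement and 11.60 is covered: preferential rate 7.5% applies instead.
The additional-duty order on 11.60 targets Quenmark, not Merara; it does not apply.
Duty = $236,511.24 × 7.5% = $17,738.34.
Total = $0.00 + $13,978.86 + $31,316.63 + $17,738.34 = $63,033.83.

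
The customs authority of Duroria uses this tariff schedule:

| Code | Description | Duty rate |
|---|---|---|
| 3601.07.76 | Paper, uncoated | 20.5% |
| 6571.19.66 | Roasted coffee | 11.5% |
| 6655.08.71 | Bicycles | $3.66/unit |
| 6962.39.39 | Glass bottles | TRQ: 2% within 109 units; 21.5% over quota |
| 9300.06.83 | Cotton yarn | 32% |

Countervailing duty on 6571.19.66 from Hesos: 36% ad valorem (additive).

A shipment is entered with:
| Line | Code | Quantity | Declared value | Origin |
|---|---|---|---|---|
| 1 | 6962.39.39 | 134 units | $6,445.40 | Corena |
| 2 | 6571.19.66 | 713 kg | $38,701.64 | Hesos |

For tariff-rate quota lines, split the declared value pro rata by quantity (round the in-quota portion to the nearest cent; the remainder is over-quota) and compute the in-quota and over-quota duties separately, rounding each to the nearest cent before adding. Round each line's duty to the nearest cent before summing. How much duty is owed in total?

$18,746.68

Line 1 (6962.39.39, Corena, 134 units, $6,445.40):
Code 6962.39.39 is under a tariff-rate quota (threshold 109 units). In-quota: 109 units at 2%; over-quota: 25 units at 21.5%.
Pro-rata value split: in-quota = $6,445.40 × 109/134 = $5,242.90; over-quota = $6,445.40 − $5,242.90 = $1,202.50.
In-quota duty = $5,242.90 × 2% = $104.86. Over-quota duty = $1,202.50 × 21.5% = $258.54.
Line duty = $104.86 + $258.54 = $363.40.
Line 2 (6571.19.66, Hesos, 713 kg, $38,701.64):
Base rate for 6571.19.66 is 11.5%.
Additional duty on 6571.19.66 from Hesos: +36%. Applied ad valorem rate: 11.5% + 36% = 47.5%.
Duty = $38,701.64 × 47.5% = $18,383.28.
Total = $363.40 + $18,383.28 = $18,746.68.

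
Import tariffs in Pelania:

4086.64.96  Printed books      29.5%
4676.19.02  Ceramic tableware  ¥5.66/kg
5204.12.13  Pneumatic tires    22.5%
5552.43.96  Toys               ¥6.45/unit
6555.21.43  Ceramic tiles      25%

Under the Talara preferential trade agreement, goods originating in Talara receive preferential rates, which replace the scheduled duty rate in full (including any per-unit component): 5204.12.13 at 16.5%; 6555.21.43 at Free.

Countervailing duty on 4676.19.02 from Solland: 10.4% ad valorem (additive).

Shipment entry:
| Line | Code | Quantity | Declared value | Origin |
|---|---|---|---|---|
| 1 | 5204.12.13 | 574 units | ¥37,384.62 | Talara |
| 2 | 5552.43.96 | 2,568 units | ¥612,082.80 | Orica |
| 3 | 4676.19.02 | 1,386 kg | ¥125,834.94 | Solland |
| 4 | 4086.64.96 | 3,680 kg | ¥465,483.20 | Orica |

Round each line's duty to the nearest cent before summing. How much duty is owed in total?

Line 1 (5204.12.13, Talara, 574 units, ¥37,384.62):
Base rate for 5204.12.13 is 22.5%.
Origin Talara qualifies under the Pelania–Talara agreement and 5204.12.13 is covered: preferential rate 16.5% applies instead.
Duty = ¥37,384.62 × 16.5% = ¥6,168.46.
Line 2 (5552.43.96, Orica, 2,568 units, ¥612,082.80):
Base rate for 5552.43.96 is ¥6.45/unit.
Duty = 2,568 × ¥6.45 = ¥16,563.60.
Line 3 (4676.19.02, Solland, 1,386 kg, ¥125,834.94):
Base rate for 4676.19.02 is ¥5.66/kg.
Additional duty on 4676.19.02 from Solland: +10.4% ad valorem. Applied ad valorem rate = 10.4%.
Duty = ¥125,834.94 × 10.4% + 1,386 × ¥5.66 = ¥20,931.59.
Line 4 (4086.64.96, Orica, 3,680 kg, ¥465,483.20):
Base rate for 4086.64.96 is 29.5%.
Duty = ¥465,483.20 × 29.5% = ¥137,317.54.
Total = ¥6,168.46 + ¥16,563.60 + ¥20,931.59 + ¥137,317.54 = ¥180,981.19.

¥180,981.19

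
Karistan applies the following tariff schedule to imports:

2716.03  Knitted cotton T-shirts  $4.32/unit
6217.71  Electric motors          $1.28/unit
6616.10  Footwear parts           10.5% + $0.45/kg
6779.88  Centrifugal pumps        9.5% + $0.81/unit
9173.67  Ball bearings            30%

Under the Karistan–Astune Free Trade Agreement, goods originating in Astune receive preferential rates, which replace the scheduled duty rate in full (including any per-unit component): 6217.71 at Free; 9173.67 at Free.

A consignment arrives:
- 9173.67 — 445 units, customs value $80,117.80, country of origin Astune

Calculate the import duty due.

$0.00

Line 1 (9173.67, Astune, 445 units, $80,117.80):
Base rate for 9173.67 is 30%.
Origin Astune qualifies under the Karistan–Astune agreement and 9173.67 is covered: preferential rate Free applies instead.
Duty = $80,117.80 × 0% = $0.00.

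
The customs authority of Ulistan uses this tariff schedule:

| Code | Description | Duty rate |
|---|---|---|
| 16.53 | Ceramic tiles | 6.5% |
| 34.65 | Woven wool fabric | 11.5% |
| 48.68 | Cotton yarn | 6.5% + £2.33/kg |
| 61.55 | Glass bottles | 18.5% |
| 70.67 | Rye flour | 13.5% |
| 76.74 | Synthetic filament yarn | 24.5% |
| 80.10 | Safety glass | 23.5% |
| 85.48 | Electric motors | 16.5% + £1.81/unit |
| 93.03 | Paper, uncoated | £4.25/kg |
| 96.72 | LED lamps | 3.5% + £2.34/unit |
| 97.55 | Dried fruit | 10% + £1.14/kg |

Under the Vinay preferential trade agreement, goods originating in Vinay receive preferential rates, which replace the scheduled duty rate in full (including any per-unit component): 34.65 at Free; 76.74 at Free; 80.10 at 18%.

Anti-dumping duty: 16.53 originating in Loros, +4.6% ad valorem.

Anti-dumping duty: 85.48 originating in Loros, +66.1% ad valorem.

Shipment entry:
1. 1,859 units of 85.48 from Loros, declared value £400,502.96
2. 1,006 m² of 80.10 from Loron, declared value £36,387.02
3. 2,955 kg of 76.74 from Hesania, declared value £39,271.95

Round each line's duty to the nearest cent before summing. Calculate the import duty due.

£352,352.81

Line 1 (85.48, Loros, 1,859 units, £400,502.96):
Base rate for 85.48 is 16.5% + £1.81/unit.
Additional duty on 85.48 from Loros: +66.1%. Applied ad valorem rate: 16.5% + 66.1% = 82.6%.
Duty = £400,502.96 × 82.6% + 1,859 × £1.81 = £334,180.23.
Line 2 (80.10, Loron, 1,006 m², £36,387.02):
Base rate for 80.10 is 23.5%.
80.10 has an FTA preferential rate, but origin Loron is not Vinay; base rate stands.
Duty = £36,387.02 × 23.5% = £8,550.95.
Line 3 (76.74, Hesania, 2,955 kg, £39,271.95):
Base rate for 76.74 is 24.5%.
76.74 has an FTA preferential rate, but origin Hesania is not Vinay; base rate stands.
Duty = £39,271.95 × 24.5% = £9,621.63.
Total = £334,180.23 + £8,550.95 + £9,621.63 = £352,352.81.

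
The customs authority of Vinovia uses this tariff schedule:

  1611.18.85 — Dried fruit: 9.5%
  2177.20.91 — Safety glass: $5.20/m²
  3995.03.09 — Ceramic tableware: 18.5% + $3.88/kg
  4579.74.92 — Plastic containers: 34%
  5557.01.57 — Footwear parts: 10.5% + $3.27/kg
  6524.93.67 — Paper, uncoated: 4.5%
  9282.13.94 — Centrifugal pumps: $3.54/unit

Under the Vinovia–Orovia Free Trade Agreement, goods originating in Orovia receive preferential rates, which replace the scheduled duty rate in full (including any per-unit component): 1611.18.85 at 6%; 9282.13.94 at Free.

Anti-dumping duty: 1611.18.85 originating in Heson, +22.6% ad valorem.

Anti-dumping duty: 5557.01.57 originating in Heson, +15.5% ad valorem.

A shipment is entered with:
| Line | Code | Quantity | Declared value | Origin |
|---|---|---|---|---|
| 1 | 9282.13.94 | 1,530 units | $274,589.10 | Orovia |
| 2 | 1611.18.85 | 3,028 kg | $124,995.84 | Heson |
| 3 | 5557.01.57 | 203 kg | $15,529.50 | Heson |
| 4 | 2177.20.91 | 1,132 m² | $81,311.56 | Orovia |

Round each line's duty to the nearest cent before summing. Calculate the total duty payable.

$50,711.54

Line 1 (9282.13.94, Orovia, 1,530 units, $274,589.10):
Base rate for 9282.13.94 is $3.54/unit.
Origin Orovia qualifies under the Vinovia–Orovia agreement and 9282.13.94 is covered: preferential rate Free applies instead.
Duty = $274,589.10 × 0% = $0.00.
Line 2 (1611.18.85, Heson, 3,028 kg, $124,995.84):
Base rate for 1611.18.85 is 9.5%.
1611.18.85 has an FTA preferential rate, but origin Heson is not Orovia; base rate stands.
Additional duty on 1611.18.85 from Heson: +22.6%. Applied ad valorem rate: 9.5% + 22.6% = 32.1%.
Duty = $124,995.84 × 32.1% = $40,123.66.
Line 3 (5557.01.57, Heson, 203 kg, $15,529.50):
Base rate for 5557.01.57 is 10.5% + $3.27/kg.
Additional duty on 5557.01.57 from Heson: +15.5%. Applied ad valorem rate: 10.5% + 15.5% = 26%.
Duty = $15,529.50 × 26% + 203 × $3.27 = $4,701.48.
Line 4 (2177.20.91, Orovia, 1,132 m², $81,311.56):
Base rate for 2177.20.91 is $5.20/m².
Origin Orovia is the FTA partner but 2177.20.91 is not on the preference list; base rate stands.
Duty = 1,132 × $5.20 = $5,886.40.
Total = $0.00 + $40,123.66 + $4,701.48 + $5,886.40 = $50,711.54.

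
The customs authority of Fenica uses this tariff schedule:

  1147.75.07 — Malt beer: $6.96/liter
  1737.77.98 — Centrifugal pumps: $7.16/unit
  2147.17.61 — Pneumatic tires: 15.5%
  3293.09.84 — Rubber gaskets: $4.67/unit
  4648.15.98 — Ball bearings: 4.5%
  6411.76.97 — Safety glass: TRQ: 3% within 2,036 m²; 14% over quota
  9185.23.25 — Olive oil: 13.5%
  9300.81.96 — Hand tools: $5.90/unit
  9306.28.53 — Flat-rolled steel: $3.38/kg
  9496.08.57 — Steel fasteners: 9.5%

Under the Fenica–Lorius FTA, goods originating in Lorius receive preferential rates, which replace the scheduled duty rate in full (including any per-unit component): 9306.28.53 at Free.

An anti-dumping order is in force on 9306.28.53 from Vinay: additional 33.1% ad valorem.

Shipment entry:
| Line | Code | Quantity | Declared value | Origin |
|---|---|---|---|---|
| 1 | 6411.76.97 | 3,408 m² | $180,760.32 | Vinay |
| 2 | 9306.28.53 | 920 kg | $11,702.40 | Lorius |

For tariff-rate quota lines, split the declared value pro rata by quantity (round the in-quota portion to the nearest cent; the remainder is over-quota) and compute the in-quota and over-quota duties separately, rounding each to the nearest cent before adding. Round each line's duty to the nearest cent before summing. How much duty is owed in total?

$13,427.60

Line 1 (6411.76.97, Vinay, 3,408 m², $180,760.32):
Code 6411.76.97 is under a tariff-rate quota (threshold 2,036 m²). In-quota: 2,036 m² at 3%; over-quota: 1,372 m² at 14%.
Pro-rata value split: in-quota = $180,760.32 × 2,036/3,408 = $107,989.44; over-quota = $180,760.32 − $107,989.44 = $72,770.88.
In-quota duty = $107,989.44 × 3% = $3,239.68. Over-quota duty = $72,770.88 × 14% = $10,187.92.
Line duty = $3,239.68 + $10,187.92 = $13,427.60.
Line 2 (9306.28.53, Lorius, 920 kg, $11,702.40):
Base rate for 9306.28.53 is $3.38/kg.
Origin Lorius qualifies under the Fenica–Lorius agreement and 9306.28.53 is covered: preferential rate Free applies instead.
The additional-duty order on 9306.28.53 targets Vinay, not Lorius; it does not apply.
Duty = $11,702.40 × 0% = $0.00.
Total = $13,427.60 + $0.00 = $13,427.60.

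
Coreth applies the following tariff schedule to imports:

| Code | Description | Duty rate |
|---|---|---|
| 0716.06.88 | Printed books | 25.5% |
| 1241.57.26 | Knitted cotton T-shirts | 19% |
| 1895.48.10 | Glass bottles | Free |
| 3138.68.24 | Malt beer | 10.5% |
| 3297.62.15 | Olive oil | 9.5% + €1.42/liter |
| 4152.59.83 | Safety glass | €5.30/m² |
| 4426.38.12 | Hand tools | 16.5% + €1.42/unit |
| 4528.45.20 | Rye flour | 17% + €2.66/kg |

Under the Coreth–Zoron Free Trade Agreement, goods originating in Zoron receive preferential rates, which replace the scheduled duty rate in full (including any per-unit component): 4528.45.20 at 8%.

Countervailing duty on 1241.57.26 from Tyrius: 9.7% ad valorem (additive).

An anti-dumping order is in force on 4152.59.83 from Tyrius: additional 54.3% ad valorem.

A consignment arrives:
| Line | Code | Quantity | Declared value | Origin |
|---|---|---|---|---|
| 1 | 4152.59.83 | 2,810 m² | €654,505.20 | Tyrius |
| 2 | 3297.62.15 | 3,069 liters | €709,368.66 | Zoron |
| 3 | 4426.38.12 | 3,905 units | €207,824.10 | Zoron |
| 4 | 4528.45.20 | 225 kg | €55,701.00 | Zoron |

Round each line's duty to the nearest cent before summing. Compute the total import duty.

Line 1 (4152.59.83, Tyrius, 2,810 m², €654,505.20):
Base rate for 4152.59.83 is €5.30/m².
Additional duty on 4152.59.83 from Tyrius: +54.3% ad valorem. Applied ad valorem rate = 54.3%.
Duty = €654,505.20 × 54.3% + 2,810 × €5.30 = €370,289.32.
Line 2 (3297.62.15, Zoron, 3,069 liters, €709,368.66):
Base rate for 3297.62.15 is 9.5% + €1.42/liter.
Origin Zoron is the FTA partner but 3297.62.15 is not on the preference list; base rate stands.
Duty = €709,368.66 × 9.5% + 3,069 × €1.42 = €71,748.00.
Line 3 (4426.38.12, Zoron, 3,905 units, €207,824.10):
Base rate for 4426.38.12 is 16.5% + €1.42/unit.
Origin Zoron is the FTA partner but 4426.38.12 is not on the preference list; base rate stands.
Duty = €207,824.10 × 16.5% + 3,905 × €1.42 = €39,836.08.
Line 4 (4528.45.20, Zoron, 225 kg, €55,701.00):
Base rate for 4528.45.20 is 17% + €2.66/kg.
Origin Zoron qualifies under the Coreth–Zoron agreement and 4528.45.20 is covered: preferential rate 8% applies instead.
Duty = €55,701.00 × 8% = €4,456.08.
Total = €370,289.32 + €71,748.00 + €39,836.08 + €4,456.08 = €486,329.48.

€486,329.48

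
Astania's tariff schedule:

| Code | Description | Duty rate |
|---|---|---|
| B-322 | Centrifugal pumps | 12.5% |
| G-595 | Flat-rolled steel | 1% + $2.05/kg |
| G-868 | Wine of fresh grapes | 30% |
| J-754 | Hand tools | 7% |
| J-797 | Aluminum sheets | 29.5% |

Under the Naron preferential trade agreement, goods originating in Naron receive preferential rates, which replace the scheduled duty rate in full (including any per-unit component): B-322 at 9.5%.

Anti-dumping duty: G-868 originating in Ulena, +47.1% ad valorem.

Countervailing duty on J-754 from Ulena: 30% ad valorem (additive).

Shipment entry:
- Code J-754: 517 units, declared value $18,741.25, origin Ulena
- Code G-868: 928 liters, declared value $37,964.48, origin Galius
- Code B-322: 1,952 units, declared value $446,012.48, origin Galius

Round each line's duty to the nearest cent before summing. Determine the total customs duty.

Line 1 (J-754, Ulena, 517 units, $18,741.25):
Base rate for J-754 is 7%.
Additional duty on J-754 from Ulena: +30%. Applied ad valorem rate: 7% + 30% = 37%.
Duty = $18,741.25 × 37% = $6,934.26.
Line 2 (G-868, Galius, 928 liters, $37,964.48):
Base rate for G-868 is 30%.
The additional-duty order on G-868 targets Ulena, not Galius; it does not apply.
Duty = $37,964.48 × 30% = $11,389.34.
Line 3 (B-322, Galius, 1,952 units, $446,012.48):
Base rate for B-322 is 12.5%.
B-322 has an FTA preferential rate, but origin Galius is not Naron; base rate stands.
Duty = $446,012.48 × 12.5% = $55,751.56.
Total = $6,934.26 + $11,389.34 + $55,751.56 = $74,075.16.

$74,075.16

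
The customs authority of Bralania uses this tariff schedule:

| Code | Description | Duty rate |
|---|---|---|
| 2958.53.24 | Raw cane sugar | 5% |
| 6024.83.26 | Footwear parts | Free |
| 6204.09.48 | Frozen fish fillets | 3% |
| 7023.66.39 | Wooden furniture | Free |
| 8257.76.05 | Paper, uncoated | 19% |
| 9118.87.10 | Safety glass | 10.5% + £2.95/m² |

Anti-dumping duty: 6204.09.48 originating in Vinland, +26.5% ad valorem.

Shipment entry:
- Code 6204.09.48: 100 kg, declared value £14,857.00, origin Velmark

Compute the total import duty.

Line 1 (6204.09.48, Velmark, 100 kg, £14,857.00):
Base rate for 6204.09.48 is 3%.
The additional-duty order on 6204.09.48 targets Vinland, not Velmark; it does not apply.
Duty = £14,857.00 × 3% = £445.71.

£445.71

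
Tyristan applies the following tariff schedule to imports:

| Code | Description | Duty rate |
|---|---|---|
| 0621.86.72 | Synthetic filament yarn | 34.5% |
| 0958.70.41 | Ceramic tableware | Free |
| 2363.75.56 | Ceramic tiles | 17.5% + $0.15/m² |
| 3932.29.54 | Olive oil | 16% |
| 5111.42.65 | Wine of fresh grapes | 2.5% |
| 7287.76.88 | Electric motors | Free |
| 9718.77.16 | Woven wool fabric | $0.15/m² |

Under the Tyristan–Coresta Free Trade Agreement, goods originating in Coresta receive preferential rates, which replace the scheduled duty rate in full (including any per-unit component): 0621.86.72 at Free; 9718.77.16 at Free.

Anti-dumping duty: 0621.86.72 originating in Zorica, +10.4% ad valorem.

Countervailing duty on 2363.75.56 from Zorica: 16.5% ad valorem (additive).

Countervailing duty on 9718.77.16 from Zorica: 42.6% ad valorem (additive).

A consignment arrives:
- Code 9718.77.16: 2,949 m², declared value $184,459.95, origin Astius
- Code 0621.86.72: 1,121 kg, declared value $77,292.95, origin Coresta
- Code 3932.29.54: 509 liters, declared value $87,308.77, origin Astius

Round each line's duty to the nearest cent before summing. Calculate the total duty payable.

Line 1 (9718.77.16, Astius, 2,949 m², $184,459.95):
Base rate for 9718.77.16 is $0.15/m².
9718.77.16 has an FTA preferential rate, but origin Astius is not Coresta; base rate stands.
The additional-duty order on 9718.77.16 targets Zorica, not Astius; it does not apply.
Duty = 2,949 × $0.15 = $442.35.
Line 2 (0621.86.72, Coresta, 1,121 kg, $77,292.95):
Base rate for 0621.86.72 is 34.5%.
Origin Coresta qualifies under the Tyristan–Coresta agreement and 0621.86.72 is covered: preferential rate Free applies instead.
The additional-duty order on 0621.86.72 targets Zorica, not Coresta; it does not apply.
Duty = $77,292.95 × 0% = $0.00.
Line 3 (3932.29.54, Astius, 509 liters, $87,308.77):
Base rate for 3932.29.54 is 16%.
Duty = $87,308.77 × 16% = $13,969.40.
Total = $442.35 + $0.00 + $13,969.40 = $14,411.75.

$14,411.75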